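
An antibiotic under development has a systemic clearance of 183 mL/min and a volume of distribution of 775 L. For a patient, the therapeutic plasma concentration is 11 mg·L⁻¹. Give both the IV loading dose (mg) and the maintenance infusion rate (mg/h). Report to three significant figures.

Loading dose = Vd × C = 775.0 × 11 = 8525 mg
CL = 183 mL/min = 183 × 0.06 = 10.98 L/h
Maintenance infusion rate = CL × Css = 10.98 × 11 = 120.8 mg/h

(a) 8530 mg; (b) 121 mg/h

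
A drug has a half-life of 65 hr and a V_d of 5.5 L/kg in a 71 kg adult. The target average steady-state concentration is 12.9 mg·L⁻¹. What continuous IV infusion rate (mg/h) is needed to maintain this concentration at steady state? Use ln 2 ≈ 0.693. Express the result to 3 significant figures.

Vd(total) = 71 kg × 5.5 L/kg = 390.5 L
CL = 0.693 × Vd / t½ = 0.693 × 390.5 / 65 = 4.163 L/h
Infusion rate = CL × Css = 4.163 × 12.9 = 53.70 mg/h

53.7 mg/h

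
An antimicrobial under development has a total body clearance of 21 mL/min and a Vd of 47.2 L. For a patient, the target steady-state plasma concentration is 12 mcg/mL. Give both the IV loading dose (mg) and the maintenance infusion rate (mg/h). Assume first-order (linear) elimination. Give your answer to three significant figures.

Loading: fill Vd to C_target → 47.20 L × 12 mg/L = 566.4 mg
CL = 21 mL/min = 21 × 0.06 = 1.260 L/h
Infusion rate = 1.260 L/h × 12 mg/L = 15.12 mg/h

(a) 566 mg; (b) 15.1 mg/h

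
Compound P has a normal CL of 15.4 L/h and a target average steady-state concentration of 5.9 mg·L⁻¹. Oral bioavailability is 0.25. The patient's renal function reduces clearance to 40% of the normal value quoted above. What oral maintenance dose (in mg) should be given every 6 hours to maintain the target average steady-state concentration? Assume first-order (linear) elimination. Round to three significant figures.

872 mg

Patient clearance = 0.4 × 15.40 = 6.160 L/h
D = CL × Css × τ / F = 6.160 × 5.9 × 6 / 0.25 = 872.3 mg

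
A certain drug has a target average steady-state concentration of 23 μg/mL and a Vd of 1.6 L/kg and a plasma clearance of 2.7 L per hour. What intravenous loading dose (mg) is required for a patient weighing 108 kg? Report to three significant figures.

Vd(total) = 108 kg × 1.6 L/kg = 172.8 L
LD = Vd × C = 172.8 × 23.00 = 3974 mg

3970 mg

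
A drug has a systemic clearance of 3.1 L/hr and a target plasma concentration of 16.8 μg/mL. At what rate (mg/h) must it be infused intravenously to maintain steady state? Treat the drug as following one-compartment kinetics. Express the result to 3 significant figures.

Infusion rate = CL · Css = 3.100 L/h × 16.8 mg/L = 52.08 mg/h

52.1 mg/h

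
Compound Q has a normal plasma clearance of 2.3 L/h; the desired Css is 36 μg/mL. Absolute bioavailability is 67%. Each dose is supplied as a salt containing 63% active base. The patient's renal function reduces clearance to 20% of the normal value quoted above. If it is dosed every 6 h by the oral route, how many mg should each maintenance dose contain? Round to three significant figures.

Patient clearance = 0.2 × 2.300 = 0.4600 L/h
D = CL × Css × τ / F / S = 0.4600 × 36 × 6 / 0.67 / 0.63 = 235.4 mg

235 mg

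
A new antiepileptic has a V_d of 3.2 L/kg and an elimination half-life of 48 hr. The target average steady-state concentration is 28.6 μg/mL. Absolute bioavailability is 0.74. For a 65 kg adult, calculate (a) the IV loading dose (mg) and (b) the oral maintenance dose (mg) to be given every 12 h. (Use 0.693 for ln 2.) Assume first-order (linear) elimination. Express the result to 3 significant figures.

(a) 5950 mg; (b) 1390 mg

Vd(total) = 65 kg × 3.2 L/kg = 208.0 L
LD = Vd × C = 208.0 × 28.6 = 5949 mg
CL = 0.693 × Vd / t½ = 0.693 × 208.0 / 48 = 3.003 L/h
D = CL × Css × τ / F = 3.003 × 28.6 × 12 / 0.74 = 1393 mg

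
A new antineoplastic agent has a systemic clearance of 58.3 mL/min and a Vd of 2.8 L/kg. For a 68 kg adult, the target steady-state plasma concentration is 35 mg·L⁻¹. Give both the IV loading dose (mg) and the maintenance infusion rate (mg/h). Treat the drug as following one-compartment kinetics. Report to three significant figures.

(a) 6660 mg; (b) 122 mg/h

Vd(total) = 68 kg × 2.8 L/kg = 190.4 L
Loading dose = Vd × C = 190.4 × 35 = 6664 mg
CL = 58.3 mL/min × 60/1000 = 3.498 L/h
Maintenance: replace elimination → rate = CL × Css = 3.498 × 35 = 122.4 mg/h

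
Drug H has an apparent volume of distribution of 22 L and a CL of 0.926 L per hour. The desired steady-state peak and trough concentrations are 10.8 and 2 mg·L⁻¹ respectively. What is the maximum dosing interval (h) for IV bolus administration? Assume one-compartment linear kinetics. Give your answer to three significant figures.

k = CL / Vd = 0.9260 / 22.00 = 0.04209 h⁻¹
Between IV bolus doses, concentration decays as C = C₀·e^(−kτ), so C_peak/C_trough = e^(kτ).
τ_max = ln(C_peak/C_trough) / k = ln(10.8/2) / 0.04209 = 1.686 / 0.04209 = 40.06 h

40.1 h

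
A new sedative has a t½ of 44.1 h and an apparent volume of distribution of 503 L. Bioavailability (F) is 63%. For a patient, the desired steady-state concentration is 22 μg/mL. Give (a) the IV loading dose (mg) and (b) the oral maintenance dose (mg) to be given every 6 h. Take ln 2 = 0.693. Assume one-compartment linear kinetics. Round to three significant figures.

LD = Vd × C = 503.0 × 22 = 11070 mg
CL = 0.693 × Vd / t½ = 0.693 × 503.0 / 44.1 = 7.904 L/h
D = CL × Css × τ / F = 7.904 × 22 × 6 / 0.63 = 1656 mg

(a) 11100 mg; (b) 1660 mg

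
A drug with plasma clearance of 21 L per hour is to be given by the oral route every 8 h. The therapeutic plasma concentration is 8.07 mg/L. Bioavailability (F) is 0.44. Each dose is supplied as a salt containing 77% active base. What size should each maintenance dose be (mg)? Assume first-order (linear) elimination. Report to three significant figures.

At steady state, dose per interval replaces the amount cleared in that interval: F·S·D/τ = CL·Css.
D = CL × Css × τ / F / S = 21.00 × 8.07 × 8 / 0.44 / 0.77 = 4002 mg

4000 mg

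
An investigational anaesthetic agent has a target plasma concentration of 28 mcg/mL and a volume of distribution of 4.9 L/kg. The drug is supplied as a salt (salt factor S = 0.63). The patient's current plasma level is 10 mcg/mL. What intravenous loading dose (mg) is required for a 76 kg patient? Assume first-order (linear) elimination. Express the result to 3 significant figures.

10600 mg

Vd = 4.9 L/kg × 76 kg = 372.4 L
Concentration deficit ΔC = 28 − 10 = 18.00 mg/L
LD = Vd × ΔC / S = 372.4 × 18.00 / 0.63 = 10640 mg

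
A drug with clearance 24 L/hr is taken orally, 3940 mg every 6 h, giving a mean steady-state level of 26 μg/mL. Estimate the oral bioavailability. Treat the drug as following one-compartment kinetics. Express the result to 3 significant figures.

0.950

F·D/τ = CL·Css at steady state → F = CL·Css·τ / D.
F = 24 × 26 × 6 / 3940 = 0.950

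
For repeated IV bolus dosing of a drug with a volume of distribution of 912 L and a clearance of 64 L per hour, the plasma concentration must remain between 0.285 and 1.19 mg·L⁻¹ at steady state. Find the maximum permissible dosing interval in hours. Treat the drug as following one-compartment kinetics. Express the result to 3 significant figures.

20.4 h

k = CL / Vd = 64.00 / 912.0 = 0.07018 h⁻¹
Between IV bolus doses, concentration decays as C = C₀·e^(−kτ), so C_peak/C_trough = e^(kτ).
τ_max = ln(C_peak/C_trough) / k = ln(1.19/0.285) / 0.07018 = 1.429 / 0.07018 = 20.36 h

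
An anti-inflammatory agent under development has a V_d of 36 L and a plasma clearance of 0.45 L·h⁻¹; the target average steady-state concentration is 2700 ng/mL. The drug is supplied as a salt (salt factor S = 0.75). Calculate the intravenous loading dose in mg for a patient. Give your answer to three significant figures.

130 mg

C = 2700 ng/mL = 2.700 mg/L
LD = Vd × C / S = 36.00 × 2.700 / 0.75 = 129.6 mg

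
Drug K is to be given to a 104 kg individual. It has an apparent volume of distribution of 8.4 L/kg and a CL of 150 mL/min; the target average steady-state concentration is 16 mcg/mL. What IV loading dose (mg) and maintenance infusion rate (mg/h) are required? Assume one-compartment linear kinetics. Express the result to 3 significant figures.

Vd = 8.4 L/kg × 104 kg = 873.6 L
Loading dose = Vd × C = 873.6 × 16 = 13980 mg
Convert clearance: 150 mL/min × 60 min/h ÷ 1000 mL/L = 9.000 L/h
Maintenance infusion rate = CL × Css = 9.000 × 16 = 144.0 mg/h

(a) 14000 mg; (b) 144 mg/h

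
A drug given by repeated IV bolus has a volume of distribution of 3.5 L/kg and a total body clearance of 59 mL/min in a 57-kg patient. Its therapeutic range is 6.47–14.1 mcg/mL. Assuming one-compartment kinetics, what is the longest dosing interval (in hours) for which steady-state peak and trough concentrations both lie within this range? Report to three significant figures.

43.9 h

Vd(total) = 57 kg × 3.5 L/kg = 199.5 L
CL = 59 mL/min × 60/1000 = 3.540 L/h
k = CL / Vd = 3.540 / 199.5 = 0.01774 h⁻¹
Between IV bolus doses, concentration decays as C = C₀·e^(−kτ), so C_peak/C_trough = e^(kτ).
τ_max = ln(C_peak/C_trough) / k = ln(14.1/6.47) / 0.01774 = 0.7790 / 0.01774 = 43.91 h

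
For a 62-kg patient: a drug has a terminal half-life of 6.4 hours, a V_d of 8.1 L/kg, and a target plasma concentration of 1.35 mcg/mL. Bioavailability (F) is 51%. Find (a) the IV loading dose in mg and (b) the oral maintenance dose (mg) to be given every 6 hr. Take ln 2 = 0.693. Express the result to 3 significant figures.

(a) 678 mg; (b) 864 mg

Vd = 8.1 L/kg × 62 kg = 502.2 L
LD = Vd × C = 502.2 × 1.35 = 678.0 mg
CL = 0.693 × Vd / t½ = 0.693 × 502.2 / 6.4 = 54.38 L/h
D = CL × Css × τ / F = 54.38 × 1.35 × 6 / 0.51 = 863.7 mg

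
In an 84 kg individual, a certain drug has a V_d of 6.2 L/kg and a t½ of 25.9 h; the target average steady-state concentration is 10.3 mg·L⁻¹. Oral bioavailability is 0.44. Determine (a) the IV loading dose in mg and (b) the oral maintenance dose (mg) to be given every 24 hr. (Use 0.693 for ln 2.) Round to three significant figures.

(a) 5360 mg; (b) 7830 mg

Vd(total) = 84 kg × 6.2 L/kg = 520.8 L
LD = Vd × C = 520.8 × 10.3 = 5364 mg
CL = 0.693 × Vd / t½ = 0.693 × 520.8 / 25.9 = 13.93 L/h
D = CL × Css × τ / F = 13.93 × 10.3 × 24 / 0.44 = 7826 mg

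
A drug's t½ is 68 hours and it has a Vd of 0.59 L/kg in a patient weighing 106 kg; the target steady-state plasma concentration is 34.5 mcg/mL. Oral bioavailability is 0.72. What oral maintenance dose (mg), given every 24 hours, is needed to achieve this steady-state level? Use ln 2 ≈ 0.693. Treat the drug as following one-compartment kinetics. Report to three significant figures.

733 mg

Total Vd = 0.59 × 106 = 62.54 L
CL = 0.693 × Vd / t½ = 0.693 × 62.54 / 68 = 0.6374 L/h
D = CL × Css × τ / F = 0.6374 × 34.5 × 24 / 0.72 = 733.0 mg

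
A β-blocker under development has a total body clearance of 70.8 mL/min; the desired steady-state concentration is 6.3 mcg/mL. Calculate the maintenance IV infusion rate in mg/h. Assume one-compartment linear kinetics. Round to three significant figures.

CL = 70.8 mL/min = 70.8 × 0.06 = 4.248 L/h
Rate = CL × Css = 4.248 × 6.3 = 26.76 mg/h

26.8 mg/h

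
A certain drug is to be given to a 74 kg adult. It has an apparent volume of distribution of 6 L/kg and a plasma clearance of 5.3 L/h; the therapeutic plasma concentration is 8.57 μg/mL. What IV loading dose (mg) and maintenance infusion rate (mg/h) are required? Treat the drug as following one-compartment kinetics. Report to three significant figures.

(a) 3810 mg; (b) 45.4 mg/h

Vd = 6 L/kg × 74 kg = 444.0 L
LD = Vd · C_target = 444.0 × 8.57 = 3805 mg
Infusion rate = 5.300 L/h × 8.57 mg/L = 45.42 mg/h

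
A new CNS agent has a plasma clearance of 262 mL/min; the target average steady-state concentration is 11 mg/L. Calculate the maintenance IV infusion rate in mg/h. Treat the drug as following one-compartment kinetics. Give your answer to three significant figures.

CL = 262 mL/min = 262 × 0.06 = 15.72 L/h
R₀ = 15.72 × 11 = 172.9 mg/h

173 mg/h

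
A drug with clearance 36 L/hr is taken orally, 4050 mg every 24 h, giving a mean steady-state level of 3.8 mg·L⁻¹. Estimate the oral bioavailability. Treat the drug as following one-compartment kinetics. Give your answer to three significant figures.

F·D/τ = CL·Css at steady state → F = CL·Css·τ / D.
F = 36 × 3.8 × 24 / 4050 = 0.811

0.811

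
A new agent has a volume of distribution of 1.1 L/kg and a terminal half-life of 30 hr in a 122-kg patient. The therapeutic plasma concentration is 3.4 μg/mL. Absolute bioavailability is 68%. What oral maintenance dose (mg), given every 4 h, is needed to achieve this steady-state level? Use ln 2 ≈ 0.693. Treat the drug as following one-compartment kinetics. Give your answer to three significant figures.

Vd = 1.1 L/kg × 122 kg = 134.2 L
CL = 0.693 × Vd / t½ = 0.693 × 134.2 / 30 = 3.100 L/h
D = CL × Css × τ / F = 3.100 × 3.4 × 4 / 0.68 = 62.00 mg

62.0 mg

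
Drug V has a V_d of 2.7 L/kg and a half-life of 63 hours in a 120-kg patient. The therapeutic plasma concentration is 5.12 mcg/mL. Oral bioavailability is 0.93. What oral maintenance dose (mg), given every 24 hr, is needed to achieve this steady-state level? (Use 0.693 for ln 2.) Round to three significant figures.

471 mg

Vd = 2.7 L/kg × 120 kg = 324.0 L
CL = 0.693 × Vd / t½ = 0.693 × 324.0 / 63 = 3.564 L/h
D = CL × Css × τ / F = 3.564 × 5.12 × 24 / 0.93 = 470.9 mg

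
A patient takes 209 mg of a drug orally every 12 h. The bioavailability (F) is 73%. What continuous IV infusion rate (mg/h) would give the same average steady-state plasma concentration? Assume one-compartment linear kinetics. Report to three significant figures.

12.7 mg/h

Equivalent systemic input: infusion rate = F·D/τ.
Rate = 0.73 × 209 / 12 = 12.71 mg/h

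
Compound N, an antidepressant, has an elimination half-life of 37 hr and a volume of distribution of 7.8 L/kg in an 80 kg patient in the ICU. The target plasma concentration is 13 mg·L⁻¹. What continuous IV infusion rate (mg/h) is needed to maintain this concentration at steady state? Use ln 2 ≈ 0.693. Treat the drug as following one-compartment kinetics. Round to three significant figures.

152 mg/h

Total Vd = 7.8 × 80 = 624.0 L
k = 0.693/37 = 0.01873 h⁻¹, so CL = k·Vd = 0.01873 × 624.0 = 11.69 L/h
Infusion rate = CL × Css = 11.69 × 13 = 152.0 mg/h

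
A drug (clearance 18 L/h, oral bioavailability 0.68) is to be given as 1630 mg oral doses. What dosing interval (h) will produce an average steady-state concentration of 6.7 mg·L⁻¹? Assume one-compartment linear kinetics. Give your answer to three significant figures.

9.19 h

F·D/τ = CL·Css → τ = F·D / (CL·Css).
τ = 0.68 × 1630 / (18 × 6.7) = 9.191 h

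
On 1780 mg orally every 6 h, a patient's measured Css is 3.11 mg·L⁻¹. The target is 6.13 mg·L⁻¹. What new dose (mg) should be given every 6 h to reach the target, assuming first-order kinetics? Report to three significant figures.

3510 mg

With linear kinetics, Css is proportional to dose rate (D/τ) at fixed clearance.
D₂ = D₁ × (Css,target / Css,current) = 1780 × 6.13/3.11 = 3508 mg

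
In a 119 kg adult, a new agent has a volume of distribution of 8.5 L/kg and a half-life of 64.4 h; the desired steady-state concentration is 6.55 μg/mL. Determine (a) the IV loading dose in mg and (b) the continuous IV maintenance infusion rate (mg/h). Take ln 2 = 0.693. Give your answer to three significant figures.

(a) 6630 mg; (b) 71.3 mg/h

Vd = 8.5 L/kg × 119 kg = 1012 L
LD = Vd × C = 1012 × 6.55 = 6629 mg
CL = 0.693 × Vd / t½ = 0.693 × 1012 / 64.4 = 10.89 L/h
Infusion rate = CL × Css = 10.89 × 6.55 = 71.33 mg/h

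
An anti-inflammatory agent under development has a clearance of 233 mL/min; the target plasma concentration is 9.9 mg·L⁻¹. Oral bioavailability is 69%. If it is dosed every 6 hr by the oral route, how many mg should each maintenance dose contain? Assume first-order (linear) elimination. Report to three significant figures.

1200 mg

Convert clearance: 233 mL/min × 60 min/h ÷ 1000 mL/L = 13.98 L/h
At steady state, dose per interval replaces the amount cleared in that interval: F·D/τ = CL·Css.
D = CL × Css × τ / F = 13.98 × 9.9 × 6 / 0.69 = 1203 mg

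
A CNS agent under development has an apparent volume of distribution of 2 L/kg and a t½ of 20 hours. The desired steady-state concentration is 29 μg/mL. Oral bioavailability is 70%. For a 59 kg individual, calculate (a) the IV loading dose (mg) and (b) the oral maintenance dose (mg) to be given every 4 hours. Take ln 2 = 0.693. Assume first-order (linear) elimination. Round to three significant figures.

(a) 3420 mg; (b) 678 mg

Total Vd = 2 × 59 = 118.0 L
LD = Vd × C = 118.0 × 29 = 3422 mg
CL = 0.693 × Vd / t½ = 0.693 × 118.0 / 20 = 4.089 L/h
D = CL × Css × τ / F = 4.089 × 29 × 4 / 0.7 = 677.6 mg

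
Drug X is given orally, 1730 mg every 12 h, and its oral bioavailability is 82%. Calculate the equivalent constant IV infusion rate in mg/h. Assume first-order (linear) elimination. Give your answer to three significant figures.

118 mg/h

Equivalent systemic input: infusion rate = F·D/τ.
Rate = 0.82 × 1730 / 12 = 118.2 mg/h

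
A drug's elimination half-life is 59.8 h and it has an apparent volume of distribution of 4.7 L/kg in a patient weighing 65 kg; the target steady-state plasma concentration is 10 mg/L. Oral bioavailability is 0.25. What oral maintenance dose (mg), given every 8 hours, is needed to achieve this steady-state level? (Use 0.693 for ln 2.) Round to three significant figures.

Vd = 4.7 L/kg × 65 kg = 305.5 L
k = 0.693/59.8 = 0.01159 h⁻¹, so CL = k·Vd = 0.01159 × 305.5 = 3.541 L/h
D = CL × Css × τ / F = 3.541 × 10 × 8 / 0.25 = 1133 mg

1130 mg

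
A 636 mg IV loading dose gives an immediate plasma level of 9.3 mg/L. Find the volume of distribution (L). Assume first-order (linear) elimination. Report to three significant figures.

68.4 L

Immediately after an IV bolus, C₀ = Dose / Vd, so Vd = Dose / C₀.
Vd = 636 / 9.3 = 68.39 L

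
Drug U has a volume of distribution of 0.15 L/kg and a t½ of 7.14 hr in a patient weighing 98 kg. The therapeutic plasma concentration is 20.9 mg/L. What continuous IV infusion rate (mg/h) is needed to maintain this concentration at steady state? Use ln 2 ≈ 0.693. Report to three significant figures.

29.8 mg/h

Vd = 0.15 L/kg × 98 kg = 14.70 L
k = 0.693/7.14 = 0.09706 h⁻¹, so CL = k·Vd = 0.09706 × 14.70 = 1.427 L/h
Infusion rate = CL × Css = 1.427 × 20.9 = 29.82 mg/h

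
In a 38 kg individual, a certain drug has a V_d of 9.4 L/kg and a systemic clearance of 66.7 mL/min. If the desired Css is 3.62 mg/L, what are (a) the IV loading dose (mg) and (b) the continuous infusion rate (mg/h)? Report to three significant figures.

(a) 1290 mg; (b) 14.5 mg/h

Vd(total) = 38 kg × 9.4 L/kg = 357.2 L
Loading: fill Vd to C_target → 357.2 L × 3.62 mg/L = 1293 mg
CL = 66.7 mL/min × 60/1000 = 4.002 L/h
Maintenance: replace elimination → rate = CL × Css = 4.002 × 3.62 = 14.49 mg/h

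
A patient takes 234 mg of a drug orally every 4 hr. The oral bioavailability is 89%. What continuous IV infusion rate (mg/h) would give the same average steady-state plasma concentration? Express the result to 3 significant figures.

52.1 mg/h

Equivalent systemic input: infusion rate = F·D/τ.
Rate = 0.89 × 234 / 4 = 52.07 mg/h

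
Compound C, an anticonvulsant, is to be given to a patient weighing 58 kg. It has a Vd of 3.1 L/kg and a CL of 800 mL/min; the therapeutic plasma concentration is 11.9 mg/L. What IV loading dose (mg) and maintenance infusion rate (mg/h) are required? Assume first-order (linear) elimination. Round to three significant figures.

Total Vd = 3.1 × 58 = 179.8 L
Loading: fill Vd to C_target → 179.8 L × 11.9 mg/L = 2140 mg
Convert clearance: 800 mL/min × 60 min/h ÷ 1000 mL/L = 48.00 L/h
Maintenance infusion rate = CL × Css = 48.00 × 11.9 = 571.2 mg/h

(a) 2140 mg; (b) 571 mg/h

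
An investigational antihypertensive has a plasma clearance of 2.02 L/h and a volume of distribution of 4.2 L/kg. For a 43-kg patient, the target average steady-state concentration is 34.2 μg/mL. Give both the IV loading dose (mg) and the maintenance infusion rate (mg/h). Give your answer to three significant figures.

(a) 6180 mg; (b) 69.1 mg/h

Total Vd = 4.2 × 43 = 180.6 L
Loading: fill Vd to C_target → 180.6 L × 34.2 mg/L = 6177 mg
Maintenance: replace elimination → rate = CL × Css = 2.020 × 34.2 = 69.08 mg/h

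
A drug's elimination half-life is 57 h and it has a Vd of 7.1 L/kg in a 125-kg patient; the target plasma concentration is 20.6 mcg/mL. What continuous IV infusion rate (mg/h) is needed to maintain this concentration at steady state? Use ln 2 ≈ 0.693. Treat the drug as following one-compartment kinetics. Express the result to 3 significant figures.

Vd = 7.1 L/kg × 125 kg = 887.5 L
CL = 0.693 × Vd / t½ = 0.693 × 887.5 / 57 = 10.79 L/h
Infusion rate = CL × Css = 10.79 × 20.6 = 222.3 mg/h

222 mg/h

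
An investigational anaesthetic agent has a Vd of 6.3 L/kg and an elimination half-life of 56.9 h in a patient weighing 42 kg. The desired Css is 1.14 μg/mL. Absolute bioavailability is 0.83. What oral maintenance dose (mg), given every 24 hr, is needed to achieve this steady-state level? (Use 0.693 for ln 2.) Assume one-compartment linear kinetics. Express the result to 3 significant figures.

Vd(total) = 42 kg × 6.3 L/kg = 264.6 L
k = 0.693/56.9 = 0.01218 h⁻¹, so CL = k·Vd = 0.01218 × 264.6 = 3.223 L/h
D = CL × Css × τ / F = 3.223 × 1.14 × 24 / 0.83 = 106.2 mg

106 mg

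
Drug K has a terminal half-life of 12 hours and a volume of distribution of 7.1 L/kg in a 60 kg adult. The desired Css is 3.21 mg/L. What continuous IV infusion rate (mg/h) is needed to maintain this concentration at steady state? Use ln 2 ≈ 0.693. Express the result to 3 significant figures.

Total Vd = 7.1 × 60 = 426.0 L
k = 0.693/12 = 0.05775 h⁻¹, so CL = k·Vd = 0.05775 × 426.0 = 24.60 L/h
Infusion rate = CL × Css = 24.60 × 3.21 = 78.97 mg/h

79.0 mg/h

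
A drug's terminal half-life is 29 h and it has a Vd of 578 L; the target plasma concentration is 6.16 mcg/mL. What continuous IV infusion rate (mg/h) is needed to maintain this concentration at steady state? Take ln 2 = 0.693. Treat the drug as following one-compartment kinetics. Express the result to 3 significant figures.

85.1 mg/h

k = 0.693/29 = 0.02390 h⁻¹, so CL = k·Vd = 0.02390 × 578.0 = 13.81 L/h
Infusion rate = CL × Css = 13.81 × 6.16 = 85.07 mg/h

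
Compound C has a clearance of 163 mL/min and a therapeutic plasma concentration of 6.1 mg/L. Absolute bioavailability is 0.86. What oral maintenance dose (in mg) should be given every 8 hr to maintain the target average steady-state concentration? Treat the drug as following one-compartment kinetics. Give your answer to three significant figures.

555 mg

Convert clearance: 163 mL/min × 60 min/h ÷ 1000 mL/L = 9.780 L/h
D = CL × Css × τ / F = 9.780 × 6.1 × 8 / 0.86 = 555.0 mg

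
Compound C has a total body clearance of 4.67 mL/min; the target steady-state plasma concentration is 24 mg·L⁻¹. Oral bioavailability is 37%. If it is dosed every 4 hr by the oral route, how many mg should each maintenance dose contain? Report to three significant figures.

Convert clearance: 4.67 mL/min × 60 min/h ÷ 1000 mL/L = 0.2802 L/h
At steady state, dose per interval replaces the amount cleared in that interval: F·D/τ = CL·Css.
D = CL × Css × τ / F = 0.2802 × 24 × 4 / 0.37 = 72.70 mg

72.7 mg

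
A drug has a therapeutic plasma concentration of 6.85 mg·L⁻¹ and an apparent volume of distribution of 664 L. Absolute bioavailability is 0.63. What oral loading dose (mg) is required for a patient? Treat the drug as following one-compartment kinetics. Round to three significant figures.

7220 mg

The loading dose fills Vd to the target concentration.
LD = Vd × C / F = 664.0 × 6.850 / 0.63 = 7220 mg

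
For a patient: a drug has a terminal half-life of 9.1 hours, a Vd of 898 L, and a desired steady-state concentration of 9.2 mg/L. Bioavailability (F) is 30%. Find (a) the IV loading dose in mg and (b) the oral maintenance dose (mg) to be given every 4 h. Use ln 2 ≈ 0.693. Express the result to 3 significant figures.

LD = Vd × C = 898.0 × 9.2 = 8262 mg
CL = 0.693 × Vd / t½ = 0.693 × 898.0 / 9.1 = 68.39 L/h
D = CL × Css × τ / F = 68.39 × 9.2 × 4 / 0.3 = 8389 mg

(a) 8260 mg; (b) 8390 mg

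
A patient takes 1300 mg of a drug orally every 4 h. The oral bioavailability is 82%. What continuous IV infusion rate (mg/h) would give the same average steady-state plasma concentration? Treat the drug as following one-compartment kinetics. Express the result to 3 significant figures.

267 mg/h

Equivalent systemic input: infusion rate = F·D/τ.
Rate = 0.82 × 1300 / 4 = 266.5 mg/h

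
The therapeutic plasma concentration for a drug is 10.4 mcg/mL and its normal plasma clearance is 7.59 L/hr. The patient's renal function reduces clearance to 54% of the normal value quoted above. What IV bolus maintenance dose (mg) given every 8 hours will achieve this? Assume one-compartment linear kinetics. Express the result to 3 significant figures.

Patient clearance = 0.54 × 7.590 = 4.099 L/h
D = CL × Css × τ = 4.099 × 10.4 × 8 = 341.0 mg

341 mg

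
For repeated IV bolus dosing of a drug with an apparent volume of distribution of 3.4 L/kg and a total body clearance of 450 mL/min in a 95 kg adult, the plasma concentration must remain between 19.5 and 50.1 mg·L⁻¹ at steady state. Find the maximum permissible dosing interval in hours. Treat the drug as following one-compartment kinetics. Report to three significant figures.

11.3 h

Vd = 3.4 L/kg × 95 kg = 323.0 L
CL = 450 mL/min = 450 × 0.06 = 27.00 L/h
k = CL / Vd = 27.00 / 323.0 = 0.08359 h⁻¹
Between IV bolus doses, concentration decays as C = C₀·e^(−kτ), so C_peak/C_trough = e^(kτ).
τ_max = ln(C_peak/C_trough) / k = ln(50.1/19.5) / 0.08359 = 0.9436 / 0.08359 = 11.29 h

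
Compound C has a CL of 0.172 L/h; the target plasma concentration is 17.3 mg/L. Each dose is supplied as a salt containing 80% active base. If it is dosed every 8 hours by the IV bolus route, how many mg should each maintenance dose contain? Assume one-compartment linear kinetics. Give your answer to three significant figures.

D = CL × Css × τ / S = 0.1720 × 17.3 × 8 / 0.8 = 29.76 mg

29.8 mg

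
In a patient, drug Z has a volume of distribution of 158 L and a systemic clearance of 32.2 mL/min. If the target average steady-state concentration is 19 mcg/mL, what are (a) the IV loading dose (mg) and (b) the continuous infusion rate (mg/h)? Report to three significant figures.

(a) 3000 mg; (b) 36.7 mg/h

Loading dose = Vd × C = 158.0 × 19 = 3002 mg
CL = 32.2 mL/min × 60/1000 = 1.932 L/h
Maintenance: replace elimination → rate = CL × Css = 1.932 × 19 = 36.71 mg/h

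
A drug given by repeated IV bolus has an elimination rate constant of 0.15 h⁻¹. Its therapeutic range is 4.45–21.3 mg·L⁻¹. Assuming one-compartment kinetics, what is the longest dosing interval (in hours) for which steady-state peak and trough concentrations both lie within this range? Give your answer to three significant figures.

10.4 h

Between IV bolus doses, concentration decays as C = C₀·e^(−kτ), so C_peak/C_trough = e^(kτ).
τ_max = ln(C_peak/C_trough) / k = ln(21.3/4.45) / 0.1500 = 1.566 / 0.1500 = 10.44 h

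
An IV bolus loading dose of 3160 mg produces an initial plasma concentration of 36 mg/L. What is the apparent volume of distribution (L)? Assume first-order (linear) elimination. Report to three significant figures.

87.8 L

Immediately after an IV bolus, C₀ = Dose / Vd, so Vd = Dose / C₀.
Vd = 3160 / 36 = 87.78 L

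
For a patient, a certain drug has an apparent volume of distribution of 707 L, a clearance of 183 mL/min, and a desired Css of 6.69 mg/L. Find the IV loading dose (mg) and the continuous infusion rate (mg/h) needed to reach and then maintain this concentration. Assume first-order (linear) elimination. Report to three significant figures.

LD = Vd · C_target = 707.0 × 6.69 = 4730 mg
CL = 183 mL/min = 183 × 0.06 = 10.98 L/h
Infusion rate = 10.98 L/h × 6.69 mg/L = 73.46 mg/h

(a) 4730 mg; (b) 73.5 mg/h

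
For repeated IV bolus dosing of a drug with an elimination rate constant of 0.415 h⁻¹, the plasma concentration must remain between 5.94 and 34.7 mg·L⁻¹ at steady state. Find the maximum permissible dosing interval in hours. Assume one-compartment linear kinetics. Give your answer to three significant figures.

4.25 h

Between IV bolus doses, concentration decays as C = C₀·e^(−kτ), so C_peak/C_trough = e^(kτ).
τ_max = ln(C_peak/C_trough) / k = ln(34.7/5.94) / 0.4150 = 1.765 / 0.4150 = 4.253 h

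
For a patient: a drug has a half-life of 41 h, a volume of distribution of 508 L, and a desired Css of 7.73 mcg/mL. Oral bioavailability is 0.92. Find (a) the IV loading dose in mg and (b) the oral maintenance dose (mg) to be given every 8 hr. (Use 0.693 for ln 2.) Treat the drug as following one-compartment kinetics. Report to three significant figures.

(a) 3930 mg; (b) 577 mg

LD = Vd × C = 508.0 × 7.73 = 3927 mg
CL = 0.693 × Vd / t½ = 0.693 × 508.0 / 41 = 8.586 L/h
D = CL × Css × τ / F = 8.586 × 7.73 × 8 / 0.92 = 577.1 mg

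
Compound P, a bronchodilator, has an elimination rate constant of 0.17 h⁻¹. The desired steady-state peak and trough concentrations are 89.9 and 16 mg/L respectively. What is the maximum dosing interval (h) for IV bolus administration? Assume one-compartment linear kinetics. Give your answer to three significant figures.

Between IV bolus doses, concentration decays as C = C₀·e^(−kτ), so C_peak/C_trough = e^(kτ).
τ_max = ln(C_peak/C_trough) / k = ln(89.9/16) / 0.1700 = 1.726 / 0.1700 = 10.15 h

10.2 h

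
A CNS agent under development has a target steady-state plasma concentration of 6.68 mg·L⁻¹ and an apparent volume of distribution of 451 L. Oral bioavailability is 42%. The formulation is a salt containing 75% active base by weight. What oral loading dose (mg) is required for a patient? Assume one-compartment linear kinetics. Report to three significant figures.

9560 mg

LD = Vd × C / F / S = 451.0 × 6.680 / 0.42 / 0.75 = 9564 mg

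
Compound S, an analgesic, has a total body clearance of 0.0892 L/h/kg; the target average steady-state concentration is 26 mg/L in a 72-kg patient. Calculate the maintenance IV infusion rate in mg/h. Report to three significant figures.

CL = 0.0892 L/h/kg × 72 kg = 6.422 L/h
Infusion rate = CL · Css = 6.422 L/h × 26 mg/L = 167.0 mg/h

167 mg/h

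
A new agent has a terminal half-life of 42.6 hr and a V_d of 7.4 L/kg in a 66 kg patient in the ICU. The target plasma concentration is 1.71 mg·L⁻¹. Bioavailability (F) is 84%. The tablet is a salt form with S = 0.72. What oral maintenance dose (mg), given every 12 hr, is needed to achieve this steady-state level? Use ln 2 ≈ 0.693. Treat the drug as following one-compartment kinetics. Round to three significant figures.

270 mg

Vd(total) = 66 kg × 7.4 L/kg = 488.4 L
CL = ln 2 · Vd / t½ = 0.693 × 488.4 / 42.6 = 7.945 L/h
D = CL × Css × τ / F / S = 7.945 × 1.71 × 12 / 0.84 / 0.72 = 269.6 mg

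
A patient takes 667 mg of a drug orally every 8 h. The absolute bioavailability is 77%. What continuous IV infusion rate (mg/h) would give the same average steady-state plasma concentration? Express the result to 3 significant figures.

64.2 mg/h

Equivalent systemic input: infusion rate = F·D/τ.
Rate = 0.77 × 667 / 8 = 64.20 mg/h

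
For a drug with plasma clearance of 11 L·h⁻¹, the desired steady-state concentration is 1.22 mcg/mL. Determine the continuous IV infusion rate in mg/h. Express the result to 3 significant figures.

Infusion rate = CL · Css = 11.00 L/h × 1.22 mg/L = 13.42 mg/h

13.4 mg/h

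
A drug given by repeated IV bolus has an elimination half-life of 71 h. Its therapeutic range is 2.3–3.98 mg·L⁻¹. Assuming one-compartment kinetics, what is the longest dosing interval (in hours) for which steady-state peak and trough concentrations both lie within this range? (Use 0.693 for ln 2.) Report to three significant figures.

56.2 h

k = 0.693 / t½ = 0.693 / 71 = 0.009761 h⁻¹
Between IV bolus doses, concentration decays as C = C₀·e^(−kτ), so C_peak/C_trough = e^(kτ).
τ_max = ln(C_peak/C_trough) / k = ln(3.98/2.3) / 0.009761 = 0.5484 / 0.009761 = 56.18 h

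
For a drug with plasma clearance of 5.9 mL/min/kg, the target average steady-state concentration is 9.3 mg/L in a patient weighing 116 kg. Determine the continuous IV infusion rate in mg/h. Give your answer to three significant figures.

CL = 5.9 mL/min/kg × 116 kg = 684.4 mL/min = 684.4 × 60/1000 = 41.06 L/h
At steady state, infusion rate equals elimination rate: rate in = CL × Css.
Infusion rate = CL · Css = 41.06 L/h × 9.3 mg/L = 381.9 mg/h

382 mg/h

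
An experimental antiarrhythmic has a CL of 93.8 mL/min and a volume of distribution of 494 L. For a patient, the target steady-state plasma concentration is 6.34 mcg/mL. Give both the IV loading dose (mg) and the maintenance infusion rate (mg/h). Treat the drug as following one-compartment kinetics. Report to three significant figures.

(a) 3130 mg; (b) 35.7 mg/h

Loading: fill Vd to C_target → 494.0 L × 6.34 mg/L = 3132 mg
Convert clearance: 93.8 mL/min × 60 min/h ÷ 1000 mL/L = 5.628 L/h
Maintenance: replace elimination → rate = CL × Css = 5.628 × 6.34 = 35.68 mg/h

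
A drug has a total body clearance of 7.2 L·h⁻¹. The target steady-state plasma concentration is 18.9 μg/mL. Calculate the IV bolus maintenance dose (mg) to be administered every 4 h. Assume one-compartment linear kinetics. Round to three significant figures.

544 mg

At steady state, dose per interval replaces the amount cleared in that interval: D/τ = CL·Css.
D = CL × Css × τ = 7.200 × 18.9 × 4 = 544.3 mg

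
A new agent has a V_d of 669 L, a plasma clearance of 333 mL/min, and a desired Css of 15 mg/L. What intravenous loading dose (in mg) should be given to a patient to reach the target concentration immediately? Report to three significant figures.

LD = Vd × C = 669.0 × 15.00 = 10040 mg

10000 mg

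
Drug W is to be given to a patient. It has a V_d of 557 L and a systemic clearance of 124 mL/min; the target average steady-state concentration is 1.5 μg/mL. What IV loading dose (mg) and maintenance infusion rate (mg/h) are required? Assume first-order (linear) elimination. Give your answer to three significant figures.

(a) 836 mg; (b) 11.2 mg/h

Loading dose = Vd × C = 557.0 × 1.5 = 835.5 mg
CL = 124 mL/min × 60/1000 = 7.440 L/h
Maintenance infusion rate = CL × Css = 7.440 × 1.5 = 11.16 mg/h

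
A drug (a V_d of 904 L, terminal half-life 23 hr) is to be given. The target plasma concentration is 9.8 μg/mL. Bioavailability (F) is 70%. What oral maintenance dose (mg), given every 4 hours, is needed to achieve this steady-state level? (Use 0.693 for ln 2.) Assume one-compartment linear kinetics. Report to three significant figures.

1530 mg

CL = ln 2 · Vd / t½ = 0.693 × 904.0 / 23 = 27.24 L/h
D = CL × Css × τ / F = 27.24 × 9.8 × 4 / 0.7 = 1525 mg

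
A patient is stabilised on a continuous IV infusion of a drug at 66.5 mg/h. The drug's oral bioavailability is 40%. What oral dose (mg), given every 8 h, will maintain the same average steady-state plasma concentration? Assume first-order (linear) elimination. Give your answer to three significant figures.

To maintain the same Css, the systemic dosing rate must be unchanged: F·D/τ = infusion rate.
D = rate × τ / F = 66.5 × 8 / 0.4 = 1330 mg

1330 mg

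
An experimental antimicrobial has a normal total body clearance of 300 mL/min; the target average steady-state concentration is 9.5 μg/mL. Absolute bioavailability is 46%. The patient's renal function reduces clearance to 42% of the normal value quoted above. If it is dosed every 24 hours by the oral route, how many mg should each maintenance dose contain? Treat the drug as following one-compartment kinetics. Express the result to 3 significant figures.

CL = 300 mL/min = 300 × 0.06 = 18.00 L/h
Patient clearance = 0.42 × 18.00 = 7.560 L/h
D = CL × Css × τ / F = 7.560 × 9.5 × 24 / 0.46 = 3747 mg

3750 mg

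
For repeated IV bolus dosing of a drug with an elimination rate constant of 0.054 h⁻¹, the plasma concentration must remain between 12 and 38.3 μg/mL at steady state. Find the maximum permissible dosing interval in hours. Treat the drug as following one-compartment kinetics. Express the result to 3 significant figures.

Between IV bolus doses, concentration decays as C = C₀·e^(−kτ), so C_peak/C_trough = e^(kτ).
τ_max = ln(C_peak/C_trough) / k = ln(38.3/12) / 0.05400 = 1.161 / 0.05400 = 21.50 h

21.5 h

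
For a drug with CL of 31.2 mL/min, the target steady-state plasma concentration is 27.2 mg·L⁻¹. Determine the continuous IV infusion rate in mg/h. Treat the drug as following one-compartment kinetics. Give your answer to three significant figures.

50.9 mg/h

CL = 31.2 mL/min × 60/1000 = 1.872 L/h
At steady state, infusion rate equals elimination rate: rate in = CL × Css.
Rate = CL × Css = 1.872 × 27.2 = 50.92 mg/h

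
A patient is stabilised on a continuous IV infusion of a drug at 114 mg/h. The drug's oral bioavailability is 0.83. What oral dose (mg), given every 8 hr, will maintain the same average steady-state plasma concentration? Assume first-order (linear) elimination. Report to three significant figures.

To maintain the same Css, the systemic dosing rate must be unchanged: F·D/τ = infusion rate.
D = rate × τ / F = 114 × 8 / 0.83 = 1099 mg

1100 mg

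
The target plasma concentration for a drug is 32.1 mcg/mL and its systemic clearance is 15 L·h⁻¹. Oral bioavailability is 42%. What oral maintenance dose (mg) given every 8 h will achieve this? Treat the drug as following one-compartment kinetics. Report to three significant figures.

9170 mg

D = CL × Css × τ / F = 15.00 × 32.1 × 8 / 0.42 = 9171 mg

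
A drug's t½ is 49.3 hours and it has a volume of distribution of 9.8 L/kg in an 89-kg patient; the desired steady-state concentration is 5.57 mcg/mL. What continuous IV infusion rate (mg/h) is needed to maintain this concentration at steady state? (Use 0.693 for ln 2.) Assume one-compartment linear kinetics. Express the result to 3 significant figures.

68.3 mg/h

Total Vd = 9.8 × 89 = 872.2 L
CL = ln 2 · Vd / t½ = 0.693 × 872.2 / 49.3 = 12.26 L/h
Infusion rate = CL × Css = 12.26 × 5.57 = 68.29 mg/h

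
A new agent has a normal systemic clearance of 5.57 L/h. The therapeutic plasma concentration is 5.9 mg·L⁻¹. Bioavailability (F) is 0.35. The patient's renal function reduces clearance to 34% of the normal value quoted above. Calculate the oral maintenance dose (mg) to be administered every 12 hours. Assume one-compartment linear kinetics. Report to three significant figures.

383 mg

Patient clearance = 0.34 × 5.570 = 1.894 L/h
D = CL × Css × τ / F = 1.894 × 5.9 × 12 / 0.35 = 383.1 mg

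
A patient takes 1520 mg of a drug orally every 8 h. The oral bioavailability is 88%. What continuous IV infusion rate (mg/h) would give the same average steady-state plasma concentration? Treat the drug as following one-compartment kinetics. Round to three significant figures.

Equivalent systemic input: infusion rate = F·D/τ.
Rate = 0.88 × 1520 / 8 = 167.2 mg/h

167 mg/h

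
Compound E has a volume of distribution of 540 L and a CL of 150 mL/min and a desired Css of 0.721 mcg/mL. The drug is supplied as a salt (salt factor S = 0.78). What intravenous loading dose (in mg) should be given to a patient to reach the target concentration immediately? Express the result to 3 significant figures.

499 mg

Loading dose depends on Vd (not clearance): it fills the distribution volume.
LD = Vd × C / S = 540.0 × 0.7210 / 0.78 = 499.2 mg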